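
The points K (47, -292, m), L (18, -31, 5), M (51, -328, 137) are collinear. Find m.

Direction LM = (33, -297, 132). From the x-coordinate of K, the parameter along the line is τ = (47 − 18)/33 = 29/33.
Then m = 5 + 29/33·(132) = 121.

121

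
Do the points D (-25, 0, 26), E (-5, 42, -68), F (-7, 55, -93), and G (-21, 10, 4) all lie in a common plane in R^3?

Yes

With D as base: DE = (20, 42, -94), DF = (18, 55, -119), DG = (4, 10, -22).
DF × DG = (-20, -80, -40).
DE · (DF × DG) = 0.
The scalar triple product vanishes, so the four points are coplanar.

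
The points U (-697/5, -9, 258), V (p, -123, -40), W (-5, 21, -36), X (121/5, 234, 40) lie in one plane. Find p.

-45

The points are coplanar iff UV · (UW × UX) = 0.
Expanding, this is linear in p: (64902)p + (2920590) = 0.
So p = -45.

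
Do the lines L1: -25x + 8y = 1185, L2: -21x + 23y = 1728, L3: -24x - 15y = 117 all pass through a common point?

Yes

Lines aᵢx + bᵢy = cᵢ with pairwise distinct directions are concurrent exactly when det[aᵢ bᵢ cᵢ] = 0.
Here the determinant is 0.
It vanishes, so the lines are concurrent at (-33, 45).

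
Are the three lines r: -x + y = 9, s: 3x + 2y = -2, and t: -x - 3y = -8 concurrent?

No

Intersecting r and s: solving the 2×2 system gives (x, y) = (-4, 5).
Substitute into t: (-1)(-4) + (-3)(5) = -11.
But t requires -8 ≠ -11, so the three lines have no common point.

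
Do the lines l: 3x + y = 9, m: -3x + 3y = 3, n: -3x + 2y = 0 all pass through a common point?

Yes

Lines aᵢx + bᵢy = cᵢ with pairwise distinct directions are concurrent exactly when det[aᵢ bᵢ cᵢ] = 0.
Here the determinant is 0.
It vanishes, so the lines are concurrent at (2, 3).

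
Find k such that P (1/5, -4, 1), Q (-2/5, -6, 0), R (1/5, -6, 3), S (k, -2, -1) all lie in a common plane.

1/5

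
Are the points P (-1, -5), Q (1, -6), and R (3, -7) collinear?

Yes

PQ = (2, -1), PR = (4, -2).
Checking proportionality: PR = 2·PQ, so the vectors are parallel and the points are collinear.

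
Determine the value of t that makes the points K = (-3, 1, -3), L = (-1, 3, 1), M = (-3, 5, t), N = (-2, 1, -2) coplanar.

Normal to plane KLN: n = (2, 2, -2); plane equation n·P = 2.
Requiring n·M = 2: (-2)t + (4) = 2.
So t = 1.

1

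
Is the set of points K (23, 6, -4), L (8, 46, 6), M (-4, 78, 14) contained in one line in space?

Yes

KL = (-15, 40, 10), KM = (-27, 72, 18).
KL × KM = (0, 0, 0).
The cross product vanishes, so the three points are collinear.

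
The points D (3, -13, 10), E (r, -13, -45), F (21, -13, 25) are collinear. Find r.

Direction DF = (18, 0, 15). From the z-coordinate of E, the parameter along the line is τ = (-45 − 10)/15 = -11/3.
Then r = 3 + (-11/3)·(18) = -63.

-63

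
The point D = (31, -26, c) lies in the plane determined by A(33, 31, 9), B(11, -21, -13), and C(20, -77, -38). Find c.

-16

Coplanarity requires AB · (AC × AD) = 0.
AB = (-22, -52, -22), AC = (-13, -108, -47); the triple product is linear in c with coefficient 1700 and constant term 27200.
Setting it to zero: c = -16.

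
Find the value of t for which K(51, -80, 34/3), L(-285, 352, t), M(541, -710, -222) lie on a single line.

514/3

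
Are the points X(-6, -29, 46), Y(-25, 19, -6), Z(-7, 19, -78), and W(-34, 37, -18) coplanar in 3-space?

Yes

A normal to the plane through X, Y, Z is n = XY × XZ = (-3456, -2304, -864).
The plane has equation n·P = 47808. For W: n·W = 47808.
Equal, so W lies in the plane and all four are coplanar.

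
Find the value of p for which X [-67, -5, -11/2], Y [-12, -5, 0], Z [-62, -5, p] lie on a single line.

Collinearity requires XY × XZ = 0; each component is linear in p.
The y-component gives (-55)p + (-275) = 0, so p = -5.
The remaining components then also vanish.

-5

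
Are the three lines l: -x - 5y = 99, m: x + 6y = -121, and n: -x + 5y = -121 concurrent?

Yes

Intersecting l and m: solving the 2×2 system gives (x, y) = (11, -22).
Substitute into n: (-1)(11) + (5)(-22) = -121.
This equals -121, so (11, -22) lies on all three lines and they are concurrent.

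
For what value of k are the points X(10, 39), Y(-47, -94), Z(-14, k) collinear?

The three points are collinear iff det[XY; XZ] = 0.
This determinant is linear in k: (-57)k + (-969) = 0, so k = -17.

-17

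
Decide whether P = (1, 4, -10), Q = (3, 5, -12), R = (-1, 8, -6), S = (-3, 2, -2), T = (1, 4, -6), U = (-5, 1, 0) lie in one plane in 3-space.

No

The plane through P, Q, R has normal n = PQ × PR = (12, -4, 10) and equation n·X = -104.
Checking the remaining points: n·S = -64, n·T = -64, n·U = -64.
Since n·S = -64 ≠ -104, S is off the plane and the points are not all coplanar.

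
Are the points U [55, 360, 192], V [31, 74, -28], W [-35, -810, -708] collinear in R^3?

No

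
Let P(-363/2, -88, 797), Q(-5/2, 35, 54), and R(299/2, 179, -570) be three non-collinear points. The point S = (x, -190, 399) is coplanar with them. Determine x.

-185/2

Coplanarity requires PQ · (PR × PS) = 0.
PQ = (179, 123, -743), PR = (331, 267, -1367); the triple product is linear in x with coefficient 30240 and constant term 2797200.
Setting it to zero: x = -185/2.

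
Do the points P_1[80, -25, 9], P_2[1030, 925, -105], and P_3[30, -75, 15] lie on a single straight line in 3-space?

Yes

P_1P_2 = (950, 950, -114), P_1P_3 = (-50, -50, 6).
P_1P_2 × P_1P_3 = (0, 0, 0).
The cross product vanishes, so the three points are collinear.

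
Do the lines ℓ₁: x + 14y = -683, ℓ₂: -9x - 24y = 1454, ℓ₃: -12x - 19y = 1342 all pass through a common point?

No

The three lines meet at one point iff the augmented coefficient matrix [aᵢ bᵢ cᵢ] has rank < 3, i.e. its determinant vanishes.
Here the determinant is 149.
Nonzero, so no common point exists.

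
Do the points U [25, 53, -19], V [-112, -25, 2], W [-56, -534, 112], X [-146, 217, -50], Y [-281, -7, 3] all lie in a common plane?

The plane through U, V, W has normal n = UV × UW = (2109, 16246, 74101) and equation n·P = -494156.
Checking the remaining points: n·X = -487582, n·Y = -484048.
Since n·X = -487582 ≠ -494156, X is off the plane and the points are not all coplanar.

No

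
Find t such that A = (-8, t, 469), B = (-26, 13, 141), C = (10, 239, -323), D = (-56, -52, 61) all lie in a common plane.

-22

The points are coplanar iff AB · (AC × AD) = 0.
Expanding, this is linear in t: (-16800)t + (-369600) = 0.
So t = -22.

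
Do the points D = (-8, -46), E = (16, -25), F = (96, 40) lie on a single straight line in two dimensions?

No

DE = (24, 21), DF = (104, 86).
Twice the signed area of △DEF is (24)(86) − (21)(104) = -120.
The area is nonzero, so the three points are not collinear.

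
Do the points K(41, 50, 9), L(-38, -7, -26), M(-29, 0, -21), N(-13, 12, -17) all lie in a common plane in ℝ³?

The four points are coplanar iff the 3×3 determinant with rows KL, KM, KN is zero.
Rows: (-79, -57, -35), (-70, -50, -30), (-54, -38, -26).
Expanding along the first row: (-79)(160) − (-57)(200) + (-35)(-40) = 160.
Nonzero ⇒ not coplanar.

No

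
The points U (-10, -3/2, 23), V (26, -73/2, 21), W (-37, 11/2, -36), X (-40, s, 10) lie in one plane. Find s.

The points are coplanar iff UV · (UW × UX) = 0.
Expanding, this is linear in s: (2178)s + (-50094) = 0.
So s = 23.

23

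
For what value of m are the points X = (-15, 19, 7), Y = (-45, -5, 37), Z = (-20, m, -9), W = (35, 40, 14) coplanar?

Normal to plane XYW: n = (-798, 1710, 570); plane equation n·P = 48450.
Requiring n·Z = 48450: (1710)m + (10830) = 48450.
So m = 22.

22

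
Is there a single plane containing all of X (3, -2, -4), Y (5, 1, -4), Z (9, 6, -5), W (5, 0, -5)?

A normal to the plane through X, Y, Z is n = XY × XZ = (-3, 2, -2).
The plane has equation n·P = -5. For W: n·W = -5.
Equal, so W lies in the plane and all four are coplanar.

Yes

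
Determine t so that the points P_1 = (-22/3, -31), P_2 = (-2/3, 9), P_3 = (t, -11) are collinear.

-4

Collinearity: (P_3 − P_1) must be parallel to (P_2 − P_1) = (20/3, 40).
Cross-multiplying the components: (t − (-22/3))·(40) = (20)·(20/3).
Solving gives t = -4.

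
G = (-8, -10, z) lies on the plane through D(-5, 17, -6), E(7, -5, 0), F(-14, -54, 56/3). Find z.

A normal to the plane is n = DE × DF = (-350/3, -350, -1050).
G lies in the plane iff n · DG = 0.
This gives (-1050)z + (3500) = 0, so z = 10/3.

10/3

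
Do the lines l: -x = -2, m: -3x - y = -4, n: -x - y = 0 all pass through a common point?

Lines aᵢx + bᵢy = cᵢ with pairwise distinct directions are concurrent exactly when det[aᵢ bᵢ cᵢ] = 0.
Here the determinant is 0.
It vanishes, so the lines are concurrent at (2, -2).

Yes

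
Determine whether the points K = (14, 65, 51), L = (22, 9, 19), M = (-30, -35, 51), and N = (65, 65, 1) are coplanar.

Yes

A normal to the plane through K, L, M is n = KL × KM = (-3200, 1408, -3264).
The plane has equation n·P = -119744. For N: n·N = -119744.
Equal, so N lies in the plane and all four are coplanar.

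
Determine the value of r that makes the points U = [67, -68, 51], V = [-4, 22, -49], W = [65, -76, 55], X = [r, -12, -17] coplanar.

13

Coplanarity ⇔ det[UV; UW; UX] = 0.
Expanding, this is linear in r: (-440)r + (5720) = 0.
So r = 13.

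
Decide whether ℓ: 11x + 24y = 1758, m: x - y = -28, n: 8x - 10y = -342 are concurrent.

No

Intersecting ℓ and m: solving the 2×2 system gives (x, y) = (1086/35, 2066/35).
Substitute into n: (8)(1086/35) + (-10)(2066/35) = -11972/35.
But n requires -342 ≠ -11972/35, so the three lines have no common point.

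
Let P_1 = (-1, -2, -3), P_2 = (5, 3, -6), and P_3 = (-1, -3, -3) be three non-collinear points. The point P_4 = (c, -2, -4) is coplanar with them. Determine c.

The plane through P_1, P_2, P_3 has equation −3x − 6z = 21.
Substituting P_4: (-3)c + (24) = 21, so c = 1.

1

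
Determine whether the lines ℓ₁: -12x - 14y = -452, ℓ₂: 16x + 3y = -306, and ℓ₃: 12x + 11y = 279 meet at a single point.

No

The three lines meet at one point iff the augmented coefficient matrix [aᵢ bᵢ cᵢ] has rank < 3, i.e. its determinant vanishes.
Here the determinant is 188.
Nonzero, so no common point exists.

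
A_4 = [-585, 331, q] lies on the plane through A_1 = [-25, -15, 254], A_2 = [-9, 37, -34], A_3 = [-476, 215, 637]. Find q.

Coplanarity requires A_1A_2 · (A_1A_3 × A_1A_4) = 0.
A_1A_2 = (16, 52, -288), A_1A_3 = (-451, 230, 383); the triple product is linear in q with coefficient 27132 and constant term -12317928.
Setting it to zero: q = 454.

454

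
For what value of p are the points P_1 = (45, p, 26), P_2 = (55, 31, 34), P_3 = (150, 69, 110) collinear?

27

Direction P_2P_3 = (95, 38, 76). From the x-coordinate of P_1, the parameter along the line is τ = (45 − 55)/95 = -2/19.
Then p = 31 + (-2/19)·(38) = 27.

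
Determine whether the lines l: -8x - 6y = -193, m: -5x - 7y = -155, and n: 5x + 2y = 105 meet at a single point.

Lines aᵢx + bᵢy = cᵢ with pairwise distinct directions are concurrent exactly when det[aᵢ bᵢ cᵢ] = 0.
Here the determinant is 75.
Nonzero, so no common point exists.

No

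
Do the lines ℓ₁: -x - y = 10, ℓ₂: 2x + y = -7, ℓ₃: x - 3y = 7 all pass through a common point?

Intersecting ℓ₁ and ℓ₂: solving the 2×2 system gives (x, y) = (3, -13).
Substitute into ℓ₃: (1)(3) + (-3)(-13) = 42.
But ℓ₃ requires 7 ≠ 42, so the three lines have no common point.

No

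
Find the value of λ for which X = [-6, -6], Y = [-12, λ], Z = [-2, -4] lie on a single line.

-9

Collinearity: (Y − X) must be parallel to (Z − X) = (4, 2).
Cross-multiplying the components: (λ − (-6))·(4) = (-6)·(2).
Solving gives λ = -9.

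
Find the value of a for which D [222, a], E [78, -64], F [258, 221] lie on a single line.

Collinearity: (D − E) must be parallel to (F − E) = (180, 285).
Cross-multiplying the components: (a − (-64))·(180) = (144)·(285).
Solving gives a = 164.

164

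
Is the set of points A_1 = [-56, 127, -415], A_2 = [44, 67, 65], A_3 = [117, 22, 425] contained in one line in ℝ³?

No

A_1A_2 = (100, -60, 480), A_1A_3 = (173, -105, 840).
Comparing components 3 and 1: (480)(173) − (100)(840) = -960 ≠ 0, so A_1A_2 and A_1A_3 are not parallel and the points are not collinear.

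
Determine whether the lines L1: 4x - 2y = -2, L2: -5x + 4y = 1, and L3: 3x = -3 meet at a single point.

Yes

Intersecting L1 and L2: solving the 2×2 system gives (x, y) = (-1, -1).
Substitute into L3: (3)(-1) + (0)(-1) = -3.
This equals -3, so (-1, -1) lies on all three lines and they are concurrent.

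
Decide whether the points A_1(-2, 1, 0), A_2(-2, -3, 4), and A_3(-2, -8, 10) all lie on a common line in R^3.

A_1A_2 = (0, -4, 4), A_1A_3 = (0, -9, 10).
A_1A_2 × A_1A_3 = (-4, 0, 0).
The cross product is nonzero, so the points do not lie on one line.

No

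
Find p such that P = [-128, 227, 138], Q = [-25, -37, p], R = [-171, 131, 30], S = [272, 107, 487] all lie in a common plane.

77

The points are coplanar iff PQ · (PR × PS) = 0.
Expanding, this is linear in p: (43560)p + (-3354120) = 0.
So p = 77.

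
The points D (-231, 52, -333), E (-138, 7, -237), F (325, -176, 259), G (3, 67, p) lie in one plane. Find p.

-35

Normal to plane DEF: n = (-4752, -1680, 3816); plane equation n·P = -260376.
Requiring n·G = -260376: (3816)p + (-126816) = -260376.
So p = -35.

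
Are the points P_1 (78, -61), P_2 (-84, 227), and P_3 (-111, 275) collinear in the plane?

P_1P_2 = (-162, 288), P_1P_3 = (-189, 336).
Twice the signed area of △P_1P_2P_3 is (-162)(336) − (288)(-189) = 0.
The triangle is degenerate (zero area), so the points are collinear.

Yes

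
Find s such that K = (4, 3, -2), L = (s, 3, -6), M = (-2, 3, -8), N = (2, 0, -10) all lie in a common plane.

The points are coplanar iff KL · (KM × KN) = 0.
Expanding, this is linear in s: (-18)s + (0) = 0.
So s = 0.

0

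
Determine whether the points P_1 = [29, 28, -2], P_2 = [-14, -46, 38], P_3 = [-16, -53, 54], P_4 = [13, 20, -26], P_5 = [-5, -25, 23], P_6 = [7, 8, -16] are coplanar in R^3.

No

The plane through P_1, P_2, P_3 has normal n = P_1P_2 × P_1P_3 = (-904, 608, 153) and equation n·P = -9498.
Checking the remaining points: n·P_4 = -3570, n·P_5 = -7161, n·P_6 = -3912.
Since n·P_4 = -3570 ≠ -9498, P_4 is off the plane and the points are not all coplanar.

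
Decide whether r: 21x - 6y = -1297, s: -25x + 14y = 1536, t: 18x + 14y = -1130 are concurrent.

Intersecting r and s: solving the 2×2 system gives (x, y) = (-4471/72, -169/144).
Substitute into t: (18)(-4471/72) + (14)(-169/144) = -81661/72.
But t requires -1130 ≠ -81661/72, so the three lines have no common point.

No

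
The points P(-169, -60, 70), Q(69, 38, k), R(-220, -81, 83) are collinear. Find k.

28/3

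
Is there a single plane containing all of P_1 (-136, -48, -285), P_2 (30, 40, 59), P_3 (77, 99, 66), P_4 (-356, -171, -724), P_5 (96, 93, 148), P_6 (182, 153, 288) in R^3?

The plane through P_1, P_2, P_3 has normal n = P_1P_2 × P_1P_3 = (-19680, 15006, 5658) and equation n·P = 343662.
Checking the remaining points: n·P_4 = 343662, n·P_5 = 343662, n·P_6 = 343662.
All equal 343662, so all 6 points lie in one plane.

Yes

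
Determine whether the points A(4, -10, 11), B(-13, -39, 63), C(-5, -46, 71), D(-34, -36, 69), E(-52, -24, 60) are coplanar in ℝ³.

No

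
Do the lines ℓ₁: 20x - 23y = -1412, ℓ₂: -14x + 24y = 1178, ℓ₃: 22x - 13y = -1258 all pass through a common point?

Yes

Lines aᵢx + bᵢy = cᵢ with pairwise distinct directions are concurrent exactly when det[aᵢ bᵢ cᵢ] = 0.
Here the determinant is 0.
It vanishes, so the lines are concurrent at (-43, 24).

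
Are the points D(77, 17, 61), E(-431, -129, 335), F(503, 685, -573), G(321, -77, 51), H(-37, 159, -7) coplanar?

Yes

The plane through D, E, F has normal n = DE × DF = (-90468, -205348, -277148) and equation n·P = -27362980.
Checking the remaining points: n·G = -27362980, n·H = -27362980.
All equal -27362980, so all 5 points lie in one plane.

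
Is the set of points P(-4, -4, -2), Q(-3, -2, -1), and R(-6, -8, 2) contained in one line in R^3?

No

PQ = (1, 2, 1), PR = (-2, -4, 4).
Comparing components 2 and 3: (2)(4) − (1)(-4) = 12 ≠ 0, so PQ and PR are not parallel and the points are not collinear.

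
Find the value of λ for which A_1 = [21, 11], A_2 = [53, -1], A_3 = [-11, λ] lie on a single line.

The three points are collinear iff det[A_1A_2; A_1A_3] = 0.
This determinant is linear in λ: (32)λ + (-736) = 0, so λ = 23.

23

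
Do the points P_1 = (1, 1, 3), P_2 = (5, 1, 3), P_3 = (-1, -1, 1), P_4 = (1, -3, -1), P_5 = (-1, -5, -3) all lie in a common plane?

The plane through P_1, P_2, P_3 has normal n = P_1P_2 × P_1P_3 = (0, 8, -8) and equation n·P = -16.
Checking the remaining points: n·P_4 = -16, n·P_5 = -16.
All equal -16, so all 5 points lie in one plane.

Yes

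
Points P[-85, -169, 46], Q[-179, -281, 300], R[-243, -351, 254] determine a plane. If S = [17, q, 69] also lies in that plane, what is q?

Coplanarity requires PQ · (PR × PS) = 0.
PQ = (-94, -112, 254), PR = (-158, -182, 208); the triple product is linear in q with coefficient -20580 and constant term -1152480.
Setting it to zero: q = -56.

-56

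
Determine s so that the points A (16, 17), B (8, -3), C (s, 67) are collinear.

Collinearity: (C − A) must be parallel to (B − A) = (-8, -20).
Cross-multiplying the components: (s − 16)·(-20) = (50)·(-8).
Solving gives s = 36.

36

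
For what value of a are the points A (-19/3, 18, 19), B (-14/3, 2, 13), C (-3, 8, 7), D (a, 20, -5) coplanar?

1/3

Normal to plane ABC: n = (132, 0, 110/3); plane equation n·P = -418/3.
Requiring n·D = -418/3: (132)a + (-550/3) = -418/3.
So a = 1/3.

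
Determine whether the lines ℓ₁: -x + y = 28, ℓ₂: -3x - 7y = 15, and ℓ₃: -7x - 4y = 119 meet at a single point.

Intersecting ℓ₁ and ℓ₂: solving the 2×2 system gives (x, y) = (-211/10, 69/10).
Substitute into ℓ₃: (-7)(-211/10) + (-4)(69/10) = 1201/10.
But ℓ₃ requires 119 ≠ 1201/10, so the three lines have no common point.

No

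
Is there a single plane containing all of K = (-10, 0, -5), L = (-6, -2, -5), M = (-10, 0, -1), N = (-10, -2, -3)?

No

The four points are coplanar iff the 3×3 determinant with rows KL, KM, KN is zero.
Rows: (4, -2, 0), (0, 0, 4), (0, -2, 2).
Expanding along the first row: (4)(8) − (-2)(0) + (0)(0) = 32.
Nonzero ⇒ not coplanar.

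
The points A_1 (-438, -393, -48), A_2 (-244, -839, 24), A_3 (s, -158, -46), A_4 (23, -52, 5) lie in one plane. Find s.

-315

The points are coplanar iff A_1A_2 · (A_1A_3 × A_1A_4) = 0.
Expanding, this is linear in s: (48190)s + (15179850) = 0.
So s = -315.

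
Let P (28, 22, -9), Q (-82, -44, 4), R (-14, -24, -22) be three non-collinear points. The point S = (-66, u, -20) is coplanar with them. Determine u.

A normal to the plane is n = PQ × PR = (1456, -1976, 2288).
S lies in the plane iff n · PS = 0.
This gives (-1976)u + (-118560) = 0, so u = -60.

-60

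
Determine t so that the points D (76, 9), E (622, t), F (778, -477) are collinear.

Collinearity: (E − D) must be parallel to (F − D) = (702, -486).
Cross-multiplying the components: (t − 9)·(702) = (546)·(-486).
Solving gives t = -369.

-369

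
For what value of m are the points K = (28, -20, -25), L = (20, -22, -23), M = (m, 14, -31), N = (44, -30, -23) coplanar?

-32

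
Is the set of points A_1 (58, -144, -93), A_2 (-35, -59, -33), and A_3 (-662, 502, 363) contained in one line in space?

No

A_1A_2 = (-93, 85, 60), A_1A_3 = (-720, 646, 456).
Comparing components 3 and 1: (60)(-720) − (-93)(456) = -792 ≠ 0, so A_1A_2 and A_1A_3 are not parallel and the points are not collinear.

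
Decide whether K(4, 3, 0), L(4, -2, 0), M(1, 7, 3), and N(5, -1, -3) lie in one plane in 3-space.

No

The four points are coplanar iff the 3×3 determinant with rows KL, KM, KN is zero.
Rows: (0, -5, 0), (-3, 4, 3), (1, -4, -3).
Expanding along the first row: (0)(0) − (-5)(6) + (0)(8) = 30.
Nonzero ⇒ not coplanar.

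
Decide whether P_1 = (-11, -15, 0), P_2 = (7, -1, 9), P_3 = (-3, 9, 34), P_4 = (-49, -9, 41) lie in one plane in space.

Yes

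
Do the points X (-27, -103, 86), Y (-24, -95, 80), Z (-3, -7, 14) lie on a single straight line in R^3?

No

XY = (3, 8, -6), XZ = (24, 96, -72).
XY × XZ = (0, 72, 96).
The cross product is nonzero, so the points do not lie on one line.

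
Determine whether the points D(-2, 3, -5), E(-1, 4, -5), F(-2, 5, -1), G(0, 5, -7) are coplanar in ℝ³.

No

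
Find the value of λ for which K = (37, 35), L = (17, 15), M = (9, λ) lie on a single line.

7

Collinearity: (M − K) must be parallel to (L − K) = (-20, -20).
Cross-multiplying the components: (λ − 35)·(-20) = (-28)·(-20).
Solving gives λ = 7.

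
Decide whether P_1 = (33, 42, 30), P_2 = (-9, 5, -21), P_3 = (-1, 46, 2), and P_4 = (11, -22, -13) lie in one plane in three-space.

No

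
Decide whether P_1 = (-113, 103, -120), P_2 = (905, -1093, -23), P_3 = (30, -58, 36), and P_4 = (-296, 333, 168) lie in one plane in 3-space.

No

The four points are coplanar iff the 3×3 determinant with rows P_1P_2, P_1P_3, P_1P_4 is zero.
Rows: (1018, -1196, 97), (143, -161, 156), (-183, 230, 288).
Expanding along the first row: (1018)(-82248) − (-1196)(69732) + (97)(3427) = 3427.
Nonzero ⇒ not coplanar.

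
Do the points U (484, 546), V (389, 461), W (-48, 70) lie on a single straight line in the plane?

Yes

UV = (-95, -85), UW = (-532, -476).
Checking proportionality: UW = 28/5·UV, so the vectors are parallel and the points are collinear.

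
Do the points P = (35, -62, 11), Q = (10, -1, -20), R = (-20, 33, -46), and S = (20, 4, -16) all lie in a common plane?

Yes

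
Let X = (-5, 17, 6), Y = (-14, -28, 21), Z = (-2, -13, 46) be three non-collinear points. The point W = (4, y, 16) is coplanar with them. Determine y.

Coplanarity requires XY · (XZ × XW) = 0.
XY = (-9, -45, 15), XZ = (3, -30, 40); the triple product is linear in y with coefficient 405 and constant term -14985.
Setting it to zero: y = 37.

37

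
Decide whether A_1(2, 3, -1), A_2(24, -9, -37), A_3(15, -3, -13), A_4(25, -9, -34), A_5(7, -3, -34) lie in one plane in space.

No

The plane through A_1, A_2, A_3 has normal n = A_1A_2 × A_1A_3 = (-72, -204, 24) and equation n·P = -780.
Checking the remaining points: n·A_4 = -780, n·A_5 = -708.
Since n·A_5 = -708 ≠ -780, A_5 is off the plane and the points are not all coplanar.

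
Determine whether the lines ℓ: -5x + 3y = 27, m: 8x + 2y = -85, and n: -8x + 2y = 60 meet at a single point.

The three lines meet at one point iff the augmented coefficient matrix [aᵢ bᵢ cᵢ] has rank < 3, i.e. its determinant vanishes.
Here the determinant is 14.
Nonzero, so no common point exists.

No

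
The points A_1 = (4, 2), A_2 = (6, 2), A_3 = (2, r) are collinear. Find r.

Collinearity: (A_3 − A_1) must be parallel to (A_2 − A_1) = (2, 0).
Cross-multiplying the components: (r − 2)·(2) = (-2)·(0).
Solving gives r = 2.

2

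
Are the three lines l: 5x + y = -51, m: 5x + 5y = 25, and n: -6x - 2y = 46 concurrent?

Yes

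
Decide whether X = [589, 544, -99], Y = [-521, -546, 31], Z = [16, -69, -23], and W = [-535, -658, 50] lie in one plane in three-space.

Yes

A normal to the plane through X, Y, Z is n = XY × XZ = (-3150, 9870, 55860).
The plane has equation n·P = -2016210. For W: n·W = -2016210.
Equal, so W lies in the plane and all four are coplanar.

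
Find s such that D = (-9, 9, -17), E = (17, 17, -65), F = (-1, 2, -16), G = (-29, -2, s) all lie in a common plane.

The points are coplanar iff DE · (DF × DG) = 0.
Expanding, this is linear in s: (-246)s + (6888) = 0.
So s = 28.

28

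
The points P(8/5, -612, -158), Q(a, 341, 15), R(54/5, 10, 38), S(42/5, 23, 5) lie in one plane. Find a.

34/5

Normal to plane PRS: n = (-23074, -834/5, 8062/5); plane equation n·X = -189596.
Requiring n·Q = -189596: (-23074)a + (-163464/5) = -189596.
So a = 34/5.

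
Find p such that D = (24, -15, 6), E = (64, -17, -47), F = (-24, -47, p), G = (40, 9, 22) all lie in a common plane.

The points are coplanar iff DE · (DF × DG) = 0.
Expanding, this is linear in p: (-992)p + (17856) = 0.
So p = 18.

18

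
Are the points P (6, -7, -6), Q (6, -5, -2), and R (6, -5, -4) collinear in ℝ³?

PQ = (0, 2, 4), PR = (0, 2, 2).
PQ × PR = (-4, 0, 0).
The cross product is nonzero, so the points do not lie on one line.

No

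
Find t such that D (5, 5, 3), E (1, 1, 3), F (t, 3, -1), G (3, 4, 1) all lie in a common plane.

1

The points are coplanar iff DE · (DF × DG) = 0.
Expanding, this is linear in t: (-8)t + (8) = 0.
So t = 1.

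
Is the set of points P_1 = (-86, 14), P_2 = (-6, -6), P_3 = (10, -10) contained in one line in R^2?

Yes

P_1P_2 = (80, -20), P_1P_3 = (96, -24).
Twice the signed area of △P_1P_2P_3 is (80)(-24) − (-20)(96) = 0.
The triangle is degenerate (zero area), so the points are collinear.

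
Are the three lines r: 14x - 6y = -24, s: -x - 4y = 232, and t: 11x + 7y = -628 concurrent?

Yes

Intersecting r and s: solving the 2×2 system gives (x, y) = (-24, -52).
Substitute into t: (11)(-24) + (7)(-52) = -628.
This equals -628, so (-24, -52) lies on all three lines and they are concurrent.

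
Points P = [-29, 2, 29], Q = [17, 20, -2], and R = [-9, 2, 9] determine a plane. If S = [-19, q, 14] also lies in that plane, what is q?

-4

Coplanarity requires PQ · (PR × PS) = 0.
PQ = (46, 18, -31), PR = (20, 0, -20); the triple product is linear in q with coefficient 300 and constant term 1200.
Setting it to zero: q = -4.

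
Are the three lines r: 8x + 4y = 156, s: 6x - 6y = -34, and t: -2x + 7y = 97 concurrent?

Intersecting r and s: solving the 2×2 system gives (x, y) = (100/9, 151/9).
Substitute into t: (-2)(100/9) + (7)(151/9) = 857/9.
But t requires 97 ≠ 857/9, so the three lines have no common point.

No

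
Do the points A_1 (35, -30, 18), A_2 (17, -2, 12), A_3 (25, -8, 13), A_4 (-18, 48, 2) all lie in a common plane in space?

No

The four points are coplanar iff the 3×3 determinant with rows A_1A_2, A_1A_3, A_1A_4 is zero.
Rows: (-18, 28, -6), (-10, 22, -5), (-53, 78, -16).
Expanding along the first row: (-18)(38) − (28)(-105) + (-6)(386) = -60.
Nonzero ⇒ not coplanar.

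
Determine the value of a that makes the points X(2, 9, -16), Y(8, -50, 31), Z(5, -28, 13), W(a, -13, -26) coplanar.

The points are coplanar iff XY · (XZ × XW) = 0.
Expanding, this is linear in a: (28)a + (1120) = 0.
So a = -40.

-40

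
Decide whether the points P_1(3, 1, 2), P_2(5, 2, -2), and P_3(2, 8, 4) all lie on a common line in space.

No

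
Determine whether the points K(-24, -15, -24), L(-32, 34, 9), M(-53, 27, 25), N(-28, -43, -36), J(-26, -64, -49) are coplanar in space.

No

The plane through K, L, M has normal n = KL × KM = (1015, -565, 1085) and equation n·P = -41925.
Checking the remaining points: n·N = -43185, n·J = -43395.
Since n·N = -43185 ≠ -41925, N is off the plane and the points are not all coplanar.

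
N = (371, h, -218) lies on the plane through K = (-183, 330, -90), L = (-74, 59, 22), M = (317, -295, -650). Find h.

-646

Coplanarity requires KL · (KM × KN) = 0.
KL = (109, -271, 112), KM = (500, -625, -560); the triple product is linear in h with coefficient 117040 and constant term 75607840.
Setting it to zero: h = -646.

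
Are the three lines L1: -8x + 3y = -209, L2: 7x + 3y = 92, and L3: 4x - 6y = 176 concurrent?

Intersecting L1 and L2: solving the 2×2 system gives (x, y) = (301/15, -727/45).
Substitute into L3: (4)(301/15) + (-6)(-727/45) = 886/5.
But L3 requires 176 ≠ 886/5, so the three lines have no common point.

No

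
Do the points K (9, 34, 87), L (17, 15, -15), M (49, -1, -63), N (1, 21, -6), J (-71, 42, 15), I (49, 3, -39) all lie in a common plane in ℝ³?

No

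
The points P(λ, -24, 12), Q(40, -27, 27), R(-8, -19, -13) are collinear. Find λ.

22

Collinearity requires PQ × PR = 0; each component is linear in λ.
The y-component gives (-40)λ + (880) = 0, so λ = 22.
The remaining components then also vanish.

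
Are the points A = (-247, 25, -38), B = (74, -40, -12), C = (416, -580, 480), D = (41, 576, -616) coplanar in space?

No

A normal to the plane through A, B, C is n = AB × AC = (-17940, -149040, -151110).
The plane has equation n·P = 6447360. For D: n·D = 6501180.
6501180 ≠ 6447360, so D is off the plane.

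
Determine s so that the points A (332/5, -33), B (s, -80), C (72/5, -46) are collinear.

-608/5

Collinearity: (B − A) must be parallel to (C − A) = (-52, -13).
Cross-multiplying the components: (s − 332/5)·(-13) = (-47)·(-52).
Solving gives s = -608/5.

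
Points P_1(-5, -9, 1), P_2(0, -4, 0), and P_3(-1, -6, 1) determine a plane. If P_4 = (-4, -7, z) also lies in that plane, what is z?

The plane through P_1, P_2, P_3 has equation 3x − 4y − 5z = 16.
Substituting P_4: (-5)z + (16) = 16, so z = 0.

0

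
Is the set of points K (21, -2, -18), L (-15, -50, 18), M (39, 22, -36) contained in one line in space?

KL = (-36, -48, 36), KM = (18, 24, -18).
Each component of KM is -1/2 times the corresponding component of KL, so KM = -1/2·KL and the points are collinear.

Yes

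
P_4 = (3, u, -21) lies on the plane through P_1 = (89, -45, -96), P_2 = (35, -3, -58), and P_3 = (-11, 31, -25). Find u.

-19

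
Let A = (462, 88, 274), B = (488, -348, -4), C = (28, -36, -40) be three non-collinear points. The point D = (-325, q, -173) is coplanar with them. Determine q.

Coplanarity requires AB · (AC × AD) = 0.
AB = (26, -436, -278), AC = (-434, -124, -314); the triple product is linear in q with coefficient 128816 and constant term -5925536.
Setting it to zero: q = 46.

46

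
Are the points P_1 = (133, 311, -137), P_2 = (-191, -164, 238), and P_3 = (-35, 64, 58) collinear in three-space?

No

P_1P_2 = (-324, -475, 375), P_1P_3 = (-168, -247, 195).
Comparing components 3 and 1: (375)(-168) − (-324)(195) = 180 ≠ 0, so P_1P_2 and P_1P_3 are not parallel and the points are not collinear.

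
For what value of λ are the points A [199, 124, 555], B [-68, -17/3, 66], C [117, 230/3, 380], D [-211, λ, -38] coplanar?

-82/3

The points are coplanar iff AB · (AC × AD) = 0.
Expanding, this is linear in λ: (-6627)λ + (-181138) = 0.
So λ = -82/3.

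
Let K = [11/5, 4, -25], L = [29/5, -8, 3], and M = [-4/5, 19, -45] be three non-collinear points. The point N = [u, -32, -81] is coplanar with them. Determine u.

-1

Coplanarity requires KL · (KM × KN) = 0.
KL = (18/5, -12, 28), KM = (-3, 15, -20); the triple product is linear in u with coefficient -180 and constant term -180.
Setting it to zero: u = -1.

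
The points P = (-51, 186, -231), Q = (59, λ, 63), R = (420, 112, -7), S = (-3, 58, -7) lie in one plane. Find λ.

Normal to plane PRS: n = (12096, -94752, -56736); plane equation n·X = -5134752.
Requiring n·Q = -5134752: (-94752)λ + (-2860704) = -5134752.
So λ = 24.

24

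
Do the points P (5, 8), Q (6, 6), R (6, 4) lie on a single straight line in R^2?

PQ = (1, -2), PR = (1, -4).
If collinear, PR would be a scalar multiple of PQ. But (1)·(-4) ≠ (-2)·(1) (difference -2), so they are not parallel; the points are not collinear.

No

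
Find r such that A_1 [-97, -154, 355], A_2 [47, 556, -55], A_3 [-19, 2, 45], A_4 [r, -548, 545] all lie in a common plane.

-169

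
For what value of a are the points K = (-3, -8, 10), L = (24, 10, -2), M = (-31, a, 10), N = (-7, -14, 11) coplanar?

-80

Normal to plane KLN: n = (-54, 21, -90); plane equation n·P = -906.
Requiring n·M = -906: (21)a + (774) = -906.
So a = -80.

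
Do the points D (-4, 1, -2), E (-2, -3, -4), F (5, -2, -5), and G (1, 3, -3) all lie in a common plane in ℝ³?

No

With D as base: DE = (2, -4, -2), DF = (9, -3, -3), DG = (5, 2, -1).
DF × DG = (9, -6, 33).
DE · (DF × DG) = -24.
Since -24 ≠ 0, the four points are not coplanar.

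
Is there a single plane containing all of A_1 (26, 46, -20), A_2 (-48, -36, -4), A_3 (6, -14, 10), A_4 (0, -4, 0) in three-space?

A normal to the plane through A_1, A_2, A_3 is n = A_1A_2 × A_1A_3 = (-1500, 1900, 2800).
The plane has equation n·P = -7600. For A_4: n·A_4 = -7600.
Equal, so A_4 lies in the plane and all four are coplanar.

Yes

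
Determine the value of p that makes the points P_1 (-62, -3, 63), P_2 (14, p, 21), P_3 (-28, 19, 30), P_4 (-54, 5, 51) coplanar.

25

The points are coplanar iff P_1P_2 · (P_1P_3 × P_1P_4) = 0.
Expanding, this is linear in p: (144)p + (-3600) = 0.
So p = 25.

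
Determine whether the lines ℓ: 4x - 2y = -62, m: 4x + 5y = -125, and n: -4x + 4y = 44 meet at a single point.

Yes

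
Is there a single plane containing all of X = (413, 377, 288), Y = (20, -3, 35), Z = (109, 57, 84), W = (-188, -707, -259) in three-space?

Yes

The four points are coplanar iff the 3×3 determinant with rows XY, XZ, XW is zero.
Rows: (-393, -380, -253), (-304, -320, -204), (-601, -1084, -547).
Expanding along the first row: (-393)(-46096) − (-380)(43684) + (-253)(137216) = 0.
Zero determinant ⇒ coplanar.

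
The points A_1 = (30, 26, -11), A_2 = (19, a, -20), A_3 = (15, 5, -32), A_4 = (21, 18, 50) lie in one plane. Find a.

Normal to plane A_1A_3A_4: n = (-1449, 1104, -69); plane equation n·P = -14007.
Requiring n·A_2 = -14007: (1104)a + (-26151) = -14007.
So a = 11.

11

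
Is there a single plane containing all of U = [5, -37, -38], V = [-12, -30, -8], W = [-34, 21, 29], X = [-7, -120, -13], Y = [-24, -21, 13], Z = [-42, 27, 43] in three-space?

Yes

The plane through U, V, W has normal n = UV × UW = (-1271, -31, -713) and equation n·P = 21886.
Checking the remaining points: n·X = 21886, n·Y = 21886, n·Z = 21886.
All equal 21886, so all 6 points lie in one plane.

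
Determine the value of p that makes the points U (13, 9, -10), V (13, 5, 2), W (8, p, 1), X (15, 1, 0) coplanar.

17

Coplanarity ⇔ det[UV; UW; UX] = 0.
Expanding, this is linear in p: (-24)p + (408) = 0.
So p = 17.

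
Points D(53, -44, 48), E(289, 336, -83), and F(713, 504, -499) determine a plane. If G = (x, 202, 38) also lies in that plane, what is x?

139

The plane through D, E, F has equation −136072x + 42632y − 121472z = -14918280.
Substituting G: (-136072)x + (3995728) = -14918280, so x = 139.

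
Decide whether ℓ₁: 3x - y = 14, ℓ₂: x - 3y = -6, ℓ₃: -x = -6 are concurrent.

The three lines meet at one point iff the augmented coefficient matrix [aᵢ bᵢ cᵢ] has rank < 3, i.e. its determinant vanishes.
Here the determinant is 0.
It vanishes, so the lines are concurrent at (6, 4).

Yes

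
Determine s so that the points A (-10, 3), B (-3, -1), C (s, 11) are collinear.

Collinearity: (C − A) must be parallel to (B − A) = (7, -4).
Cross-multiplying the components: (s − (-10))·(-4) = (8)·(7).
Solving gives s = -24.

-24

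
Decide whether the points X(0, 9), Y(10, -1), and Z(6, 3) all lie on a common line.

Yes

XY = (10, -10), XZ = (6, -6).
Twice the signed area of △XYZ is (10)(-6) − (-10)(6) = 0.
The triangle is degenerate (zero area), so the points are collinear.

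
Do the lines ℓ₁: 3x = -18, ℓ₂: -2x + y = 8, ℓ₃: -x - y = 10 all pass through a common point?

Yes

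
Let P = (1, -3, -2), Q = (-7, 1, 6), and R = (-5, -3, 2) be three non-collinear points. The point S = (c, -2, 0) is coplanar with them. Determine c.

-1

Coplanarity requires PQ · (PR × PS) = 0.
PQ = (-8, 4, 8), PR = (-6, 0, 4); the triple product is linear in c with coefficient 16 and constant term 16.
Setting it to zero: c = -1.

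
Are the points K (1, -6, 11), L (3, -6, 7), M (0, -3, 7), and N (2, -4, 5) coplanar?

A normal to the plane through K, L, M is n = KL × KM = (12, 12, 6).
The plane has equation n·P = 6. For N: n·N = 6.
Equal, so N lies in the plane and all four are coplanar.

Yes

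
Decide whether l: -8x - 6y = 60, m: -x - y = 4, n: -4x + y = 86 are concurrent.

Yes

Intersecting l and m: solving the 2×2 system gives (x, y) = (-18, 14).
Substitute into n: (-4)(-18) + (1)(14) = 86.
This equals 86, so (-18, 14) lies on all three lines and they are concurrent.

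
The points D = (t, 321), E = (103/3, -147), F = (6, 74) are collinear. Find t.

-77/3

The three points are collinear iff det[DE; DF] = 0.
This determinant is linear in t: (-221)t + (-17017/3) = 0, so t = -77/3.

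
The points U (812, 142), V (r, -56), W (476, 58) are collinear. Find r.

The three points are collinear iff det[UV; UW] = 0.
This determinant is linear in r: (-84)r + (1680) = 0, so r = 20.

20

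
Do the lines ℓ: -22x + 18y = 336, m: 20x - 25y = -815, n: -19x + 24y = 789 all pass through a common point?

Intersecting ℓ and m: solving the 2×2 system gives (x, y) = (33, 59).
Substitute into n: (-19)(33) + (24)(59) = 789.
This equals 789, so (33, 59) lies on all three lines and they are concurrent.

Yes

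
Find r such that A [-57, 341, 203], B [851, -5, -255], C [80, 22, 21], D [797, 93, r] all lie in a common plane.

The points are coplanar iff AB · (AC × AD) = 0.
Expanding, this is linear in r: (-242250)r + (-47238750) = 0.
So r = -195.

-195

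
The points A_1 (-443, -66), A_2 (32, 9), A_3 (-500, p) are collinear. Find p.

Collinearity: (A_3 − A_1) must be parallel to (A_2 − A_1) = (475, 75).
Cross-multiplying the components: (p − (-66))·(475) = (-57)·(75).
Solving gives p = -75.

-75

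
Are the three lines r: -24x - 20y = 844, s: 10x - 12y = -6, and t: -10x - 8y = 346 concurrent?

Intersecting r and s: solving the 2×2 system gives (x, y) = (-21, -17).
Substitute into t: (-10)(-21) + (-8)(-17) = 346.
This equals 346, so (-21, -17) lies on all three lines and they are concurrent.

Yes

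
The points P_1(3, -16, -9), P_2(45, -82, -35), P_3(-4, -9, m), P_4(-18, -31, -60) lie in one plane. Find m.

-10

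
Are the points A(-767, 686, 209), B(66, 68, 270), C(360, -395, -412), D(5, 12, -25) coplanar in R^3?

A normal to the plane through A, B, C is n = AB × AC = (449719, 586040, -203987).
The plane has equation n·P = 14455684. For D: n·D = 14380750.
14380750 ≠ 14455684, so D is off the plane.

No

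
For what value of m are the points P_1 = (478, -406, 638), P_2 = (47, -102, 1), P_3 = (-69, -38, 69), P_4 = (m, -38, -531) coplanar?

6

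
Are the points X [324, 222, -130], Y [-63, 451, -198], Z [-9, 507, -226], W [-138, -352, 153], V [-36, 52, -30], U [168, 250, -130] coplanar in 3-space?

No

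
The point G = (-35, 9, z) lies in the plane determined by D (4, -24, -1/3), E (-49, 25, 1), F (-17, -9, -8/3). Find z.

-4/3

A normal to the plane is n = DE × DF = (-403/3, -455/3, 234).
G lies in the plane iff n · DG = 0.
This gives (234)z + (312) = 0, so z = -4/3.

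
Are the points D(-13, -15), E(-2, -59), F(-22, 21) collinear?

Yes

DE = (11, -44), DF = (-9, 36).
det[DE; DF] = (11)(36) − (-44)(-9) = 0.
The determinant is zero, so the points are collinear.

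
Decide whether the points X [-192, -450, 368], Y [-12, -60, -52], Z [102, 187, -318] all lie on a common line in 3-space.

Yes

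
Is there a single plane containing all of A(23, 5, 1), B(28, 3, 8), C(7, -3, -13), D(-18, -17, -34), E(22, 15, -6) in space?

The plane through A, B, C has normal n = AB × AC = (84, -42, -72) and equation n·P = 1650.
Checking the remaining points: n·D = 1650, n·E = 1650.
All equal 1650, so all 5 points lie in one plane.

Yes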